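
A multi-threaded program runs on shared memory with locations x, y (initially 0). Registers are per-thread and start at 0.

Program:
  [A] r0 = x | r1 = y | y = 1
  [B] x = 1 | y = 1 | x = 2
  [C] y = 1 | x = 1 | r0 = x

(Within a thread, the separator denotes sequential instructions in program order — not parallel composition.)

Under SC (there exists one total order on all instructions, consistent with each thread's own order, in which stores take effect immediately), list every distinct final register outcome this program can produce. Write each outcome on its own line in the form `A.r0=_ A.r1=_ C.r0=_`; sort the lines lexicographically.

A.r0=0 A.r1=0 C.r0=1
A.r0=0 A.r1=0 C.r0=2
A.r0=0 A.r1=1 C.r0=1
A.r0=0 A.r1=1 C.r0=2
A.r0=1 A.r1=0 C.r0=1
A.r0=1 A.r1=0 C.r0=2
A.r0=1 A.r1=1 C.r0=1
A.r0=1 A.r1=1 C.r0=2
A.r0=2 A.r1=1 C.r0=1
A.r0=2 A.r1=1 C.r0=2

outcome vector order: (A.r0,A.r1,C.r0)
|SC outcomes| = 10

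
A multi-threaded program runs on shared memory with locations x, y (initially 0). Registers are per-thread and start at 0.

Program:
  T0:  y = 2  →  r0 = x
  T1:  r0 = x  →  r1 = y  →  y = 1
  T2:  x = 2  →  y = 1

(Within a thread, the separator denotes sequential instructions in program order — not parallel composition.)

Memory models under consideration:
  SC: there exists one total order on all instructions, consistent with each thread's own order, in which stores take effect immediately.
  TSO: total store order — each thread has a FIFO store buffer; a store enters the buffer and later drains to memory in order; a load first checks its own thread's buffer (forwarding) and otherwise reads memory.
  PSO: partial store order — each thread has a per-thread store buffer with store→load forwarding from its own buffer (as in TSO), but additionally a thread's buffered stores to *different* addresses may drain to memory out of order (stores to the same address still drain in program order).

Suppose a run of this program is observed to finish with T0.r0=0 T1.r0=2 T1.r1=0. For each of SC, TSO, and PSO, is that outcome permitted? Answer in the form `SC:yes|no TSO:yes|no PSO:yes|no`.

SC:no TSO:yes PSO:yes

outcome vector order: (T0.r0,T1.r0,T1.r1)
under SC → 0/0/0; 0/0/1; 0/0/2; 0/2/1; 0/2/2; 2/0/0; 2/0/1; 2/0/2; 2/2/0; 2/2/1; 2/2/2
under TSO → 0/0/0; 0/0/1; 0/0/2; 0/2/0; 0/2/1; 0/2/2; 2/0/0; 2/0/1; 2/0/2; 2/2/0; 2/2/1; 2/2/2
under PSO → 0/0/0; 0/0/1; 0/0/2; 0/2/0; 0/2/1; 0/2/2; 2/0/0; 2/0/1; 2/0/2; 2/2/0; 2/2/1; 2/2/2
target 0/2/0 ∈ {TSO,PSO}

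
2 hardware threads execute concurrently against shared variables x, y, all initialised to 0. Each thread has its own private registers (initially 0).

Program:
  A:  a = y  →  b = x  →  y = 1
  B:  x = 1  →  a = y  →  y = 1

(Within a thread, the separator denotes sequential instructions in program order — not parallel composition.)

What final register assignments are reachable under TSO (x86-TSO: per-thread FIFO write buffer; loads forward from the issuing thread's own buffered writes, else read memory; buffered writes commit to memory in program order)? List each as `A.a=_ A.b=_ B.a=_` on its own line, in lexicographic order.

A.a=0 A.b=0 B.a=0
A.a=0 A.b=0 B.a=1
A.a=0 A.b=1 B.a=0
A.a=0 A.b=1 B.a=1
A.a=1 A.b=1 B.a=0

outcome vector order: (A.a,A.b,B.a)
|TSO outcomes| = 5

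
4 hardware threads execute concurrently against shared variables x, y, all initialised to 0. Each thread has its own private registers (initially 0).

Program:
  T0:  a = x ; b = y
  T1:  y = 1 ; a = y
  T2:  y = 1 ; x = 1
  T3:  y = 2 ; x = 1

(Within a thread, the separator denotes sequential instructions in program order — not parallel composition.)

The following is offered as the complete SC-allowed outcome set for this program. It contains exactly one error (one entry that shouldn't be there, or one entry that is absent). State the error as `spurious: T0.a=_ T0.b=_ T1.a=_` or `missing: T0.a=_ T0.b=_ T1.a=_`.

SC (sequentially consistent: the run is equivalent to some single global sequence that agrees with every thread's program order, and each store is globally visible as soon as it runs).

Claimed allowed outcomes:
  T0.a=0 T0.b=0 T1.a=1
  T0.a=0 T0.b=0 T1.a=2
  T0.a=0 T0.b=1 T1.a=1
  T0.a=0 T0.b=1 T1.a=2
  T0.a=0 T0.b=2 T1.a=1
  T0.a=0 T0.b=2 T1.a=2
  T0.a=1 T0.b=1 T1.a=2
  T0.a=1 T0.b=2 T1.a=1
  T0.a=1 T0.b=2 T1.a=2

outcome vector order: (T0.a,T0.b,T1.a)
SC: 10 outcomes — {0/0/1, 0/0/2, 0/1/1, 0/1/2, 0/2/1, 0/2/2, 1/1/1, 1/1/2, 1/2/1, 1/2/2}
SC∖claimed = {1/1/1}

missing: T0.a=1 T0.b=1 T1.a=1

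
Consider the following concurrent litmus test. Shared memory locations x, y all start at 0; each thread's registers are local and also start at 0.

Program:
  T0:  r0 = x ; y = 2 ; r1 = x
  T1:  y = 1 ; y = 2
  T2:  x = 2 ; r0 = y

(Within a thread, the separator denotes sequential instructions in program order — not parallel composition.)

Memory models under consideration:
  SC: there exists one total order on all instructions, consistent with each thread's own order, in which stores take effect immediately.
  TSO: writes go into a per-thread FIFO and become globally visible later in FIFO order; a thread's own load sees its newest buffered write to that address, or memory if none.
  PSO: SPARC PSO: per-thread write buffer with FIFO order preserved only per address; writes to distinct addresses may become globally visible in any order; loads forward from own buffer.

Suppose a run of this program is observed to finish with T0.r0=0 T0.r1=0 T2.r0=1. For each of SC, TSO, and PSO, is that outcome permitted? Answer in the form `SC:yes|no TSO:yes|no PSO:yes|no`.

SC:yes TSO:yes PSO:yes

outcome vector order: (T0.r0,T0.r1,T2.r0)
SC: 8 outcomes — {001; 002; 020; 021; 022; 220; 221; 222}
TSO: 9 outcomes — {000; 001; 002; 020; 021; 022; 220; 221; 222}
PSO: 9 outcomes — {000; 001; 002; 020; 021; 022; 220; 221; 222}
target 001 ∈ {SC,TSO,PSO}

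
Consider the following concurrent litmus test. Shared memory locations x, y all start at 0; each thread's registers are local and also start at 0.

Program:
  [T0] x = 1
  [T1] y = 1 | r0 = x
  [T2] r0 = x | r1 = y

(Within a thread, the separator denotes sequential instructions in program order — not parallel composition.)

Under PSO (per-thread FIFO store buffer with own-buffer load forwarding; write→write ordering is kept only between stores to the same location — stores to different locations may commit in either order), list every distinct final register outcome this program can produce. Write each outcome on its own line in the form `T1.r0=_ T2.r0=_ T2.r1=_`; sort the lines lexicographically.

T1.r0=0 T2.r0=0 T2.r1=0
T1.r0=0 T2.r0=0 T2.r1=1
T1.r0=0 T2.r0=1 T2.r1=0
T1.r0=0 T2.r0=1 T2.r1=1
T1.r0=1 T2.r0=0 T2.r1=0
T1.r0=1 T2.r0=0 T2.r1=1
T1.r0=1 T2.r0=1 T2.r1=0
T1.r0=1 T2.r0=1 T2.r1=1

outcome vector order: (T1.r0,T2.r0,T2.r1)
|PSO outcomes| = 8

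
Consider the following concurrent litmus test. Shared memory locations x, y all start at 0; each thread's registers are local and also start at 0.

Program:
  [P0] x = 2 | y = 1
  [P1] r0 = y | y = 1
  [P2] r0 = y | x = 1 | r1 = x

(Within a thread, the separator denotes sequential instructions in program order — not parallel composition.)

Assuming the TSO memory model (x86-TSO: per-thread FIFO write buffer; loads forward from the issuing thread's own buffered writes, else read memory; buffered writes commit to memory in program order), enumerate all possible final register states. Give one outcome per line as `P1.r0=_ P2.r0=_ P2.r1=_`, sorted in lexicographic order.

P1.r0=0 P2.r0=0 P2.r1=1
P1.r0=0 P2.r0=0 P2.r1=2
P1.r0=0 P2.r0=1 P2.r1=1
P1.r0=0 P2.r0=1 P2.r1=2
P1.r0=1 P2.r0=0 P2.r1=1
P1.r0=1 P2.r0=0 P2.r1=2
P1.r0=1 P2.r0=1 P2.r1=1

outcome vector order: (P1.r0,P2.r0,P2.r1)
|TSO outcomes| = 7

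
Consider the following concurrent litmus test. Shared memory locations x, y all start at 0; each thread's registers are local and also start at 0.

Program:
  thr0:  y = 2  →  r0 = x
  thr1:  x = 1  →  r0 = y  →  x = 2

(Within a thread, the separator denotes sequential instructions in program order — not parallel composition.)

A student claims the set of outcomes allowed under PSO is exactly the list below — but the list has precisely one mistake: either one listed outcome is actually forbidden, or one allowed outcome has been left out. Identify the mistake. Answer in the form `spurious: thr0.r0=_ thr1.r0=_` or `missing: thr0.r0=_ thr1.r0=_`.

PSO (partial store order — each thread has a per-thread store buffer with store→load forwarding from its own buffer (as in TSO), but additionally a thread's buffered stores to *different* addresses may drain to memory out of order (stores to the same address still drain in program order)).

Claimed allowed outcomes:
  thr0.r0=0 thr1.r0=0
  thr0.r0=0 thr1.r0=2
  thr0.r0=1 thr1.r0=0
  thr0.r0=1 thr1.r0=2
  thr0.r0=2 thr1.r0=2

missing: thr0.r0=2 thr1.r0=0

outcome vector order: (thr0.r0,thr1.r0)
PSO (6): (0,0) (0,2) (1,0) (1,2) (2,0) (2,2)
PSO∖claimed = {(2,0)}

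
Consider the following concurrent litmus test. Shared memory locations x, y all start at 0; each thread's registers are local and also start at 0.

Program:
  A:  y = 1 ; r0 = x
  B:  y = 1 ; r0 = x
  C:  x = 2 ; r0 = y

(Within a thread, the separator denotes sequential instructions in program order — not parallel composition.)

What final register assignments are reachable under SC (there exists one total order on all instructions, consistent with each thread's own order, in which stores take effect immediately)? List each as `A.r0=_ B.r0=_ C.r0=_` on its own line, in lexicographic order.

outcome vector order: (A.r0,B.r0,C.r0)
|SC outcomes| = 5

A.r0=0 B.r0=0 C.r0=1
A.r0=0 B.r0=2 C.r0=1
A.r0=2 B.r0=0 C.r0=1
A.r0=2 B.r0=2 C.r0=0
A.r0=2 B.r0=2 C.r0=1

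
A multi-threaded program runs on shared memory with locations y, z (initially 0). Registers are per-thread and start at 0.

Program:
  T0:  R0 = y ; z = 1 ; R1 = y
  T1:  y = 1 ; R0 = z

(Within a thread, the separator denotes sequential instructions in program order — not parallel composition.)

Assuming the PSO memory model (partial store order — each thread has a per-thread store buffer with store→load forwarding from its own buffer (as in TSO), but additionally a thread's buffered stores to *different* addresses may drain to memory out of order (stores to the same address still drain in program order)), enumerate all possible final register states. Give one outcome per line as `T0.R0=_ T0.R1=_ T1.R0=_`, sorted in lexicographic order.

T0.R0=0 T0.R1=0 T1.R0=0
T0.R0=0 T0.R1=0 T1.R0=1
T0.R0=0 T0.R1=1 T1.R0=0
T0.R0=0 T0.R1=1 T1.R0=1
T0.R0=1 T0.R1=1 T1.R0=0
T0.R0=1 T0.R1=1 T1.R0=1

outcome vector order: (T0.R0,T0.R1,T1.R0)
|PSO outcomes| = 6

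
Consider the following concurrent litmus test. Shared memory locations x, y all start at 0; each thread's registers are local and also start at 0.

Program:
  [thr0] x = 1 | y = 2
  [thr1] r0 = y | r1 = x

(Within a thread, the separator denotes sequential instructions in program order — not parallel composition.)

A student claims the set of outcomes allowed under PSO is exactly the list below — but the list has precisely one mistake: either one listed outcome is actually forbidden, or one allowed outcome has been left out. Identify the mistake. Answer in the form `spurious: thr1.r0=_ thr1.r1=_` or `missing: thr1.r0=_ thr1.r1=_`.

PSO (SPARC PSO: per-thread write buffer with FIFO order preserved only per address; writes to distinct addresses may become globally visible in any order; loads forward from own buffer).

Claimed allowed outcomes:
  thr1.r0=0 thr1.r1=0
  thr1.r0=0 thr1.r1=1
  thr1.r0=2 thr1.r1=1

missing: thr1.r0=2 thr1.r1=0

outcome vector order: (thr1.r0,thr1.r1)
under PSO → <0 0>, <0 1>, <2 0>, <2 1>
PSO∖claimed = {<2 0>}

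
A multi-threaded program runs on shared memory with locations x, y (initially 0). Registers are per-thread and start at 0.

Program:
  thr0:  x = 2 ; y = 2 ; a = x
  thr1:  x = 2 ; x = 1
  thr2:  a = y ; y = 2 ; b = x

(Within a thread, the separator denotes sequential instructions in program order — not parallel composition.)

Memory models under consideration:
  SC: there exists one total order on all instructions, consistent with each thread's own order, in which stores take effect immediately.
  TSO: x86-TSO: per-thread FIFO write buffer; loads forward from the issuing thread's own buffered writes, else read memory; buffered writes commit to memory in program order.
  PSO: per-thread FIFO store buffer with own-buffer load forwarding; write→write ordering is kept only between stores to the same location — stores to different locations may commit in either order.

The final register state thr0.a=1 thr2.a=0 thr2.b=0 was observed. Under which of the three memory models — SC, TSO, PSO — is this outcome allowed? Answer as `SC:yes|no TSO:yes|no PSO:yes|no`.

SC:yes TSO:yes PSO:yes

outcome vector order: (thr0.a,thr2.a,thr2.b)
SC: 10 outcomes — {(1,0,0); (1,0,1); (1,0,2); (1,2,1); (1,2,2); (2,0,0); (2,0,1); (2,0,2); (2,2,1); (2,2,2)}
TSO: 10 outcomes — {(1,0,0); (1,0,1); (1,0,2); (1,2,1); (1,2,2); (2,0,0); (2,0,1); (2,0,2); (2,2,1); (2,2,2)}
PSO: 12 outcomes — {(1,0,0); (1,0,1); (1,0,2); (1,2,0); (1,2,1); (1,2,2); (2,0,0); (2,0,1); (2,0,2); (2,2,0); (2,2,1); (2,2,2)}
target (1,0,0) ∈ {SC,TSO,PSO}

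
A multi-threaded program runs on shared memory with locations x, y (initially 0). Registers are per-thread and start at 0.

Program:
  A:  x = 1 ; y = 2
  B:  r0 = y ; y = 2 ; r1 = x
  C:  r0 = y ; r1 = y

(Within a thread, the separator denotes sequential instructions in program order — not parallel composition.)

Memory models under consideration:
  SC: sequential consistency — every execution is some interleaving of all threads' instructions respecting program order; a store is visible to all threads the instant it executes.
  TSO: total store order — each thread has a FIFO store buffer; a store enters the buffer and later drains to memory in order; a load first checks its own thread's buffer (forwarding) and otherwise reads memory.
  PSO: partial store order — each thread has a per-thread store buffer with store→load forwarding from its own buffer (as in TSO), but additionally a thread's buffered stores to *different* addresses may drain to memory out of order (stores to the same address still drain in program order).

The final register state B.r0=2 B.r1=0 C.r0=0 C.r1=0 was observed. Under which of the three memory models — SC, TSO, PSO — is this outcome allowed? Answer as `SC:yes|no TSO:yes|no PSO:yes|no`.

SC:no TSO:no PSO:yes

outcome vector order: (B.r0,B.r1,C.r0,C.r1)
[SC] allowed = {0000 0002 0022 0100 0102 0122 2100 2102 2122}
[TSO] allowed = {0000 0002 0022 0100 0102 0122 2100 2102 2122}
[PSO] allowed = {0000 0002 0022 0100 0102 0122 2000 2002 2022 2100 2102 2122}
target 2000 ∈ {PSO}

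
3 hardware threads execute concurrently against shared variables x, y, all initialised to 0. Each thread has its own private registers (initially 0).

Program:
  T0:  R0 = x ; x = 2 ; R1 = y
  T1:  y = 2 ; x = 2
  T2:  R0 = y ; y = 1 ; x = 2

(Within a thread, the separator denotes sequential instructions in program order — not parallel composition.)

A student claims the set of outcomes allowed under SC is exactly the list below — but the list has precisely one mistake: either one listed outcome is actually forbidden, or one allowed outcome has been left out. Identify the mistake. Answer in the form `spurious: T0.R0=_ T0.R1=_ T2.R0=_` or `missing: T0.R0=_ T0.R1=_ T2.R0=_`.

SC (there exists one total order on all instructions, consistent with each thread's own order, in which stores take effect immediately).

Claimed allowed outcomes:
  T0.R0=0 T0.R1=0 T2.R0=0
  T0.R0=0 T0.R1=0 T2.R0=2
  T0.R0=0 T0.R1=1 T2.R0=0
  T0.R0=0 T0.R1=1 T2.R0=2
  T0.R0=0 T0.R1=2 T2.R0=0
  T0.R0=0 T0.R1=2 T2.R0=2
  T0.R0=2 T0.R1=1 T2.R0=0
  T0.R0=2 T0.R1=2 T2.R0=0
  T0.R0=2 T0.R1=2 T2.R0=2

missing: T0.R0=2 T0.R1=1 T2.R0=2

outcome vector order: (T0.R0,T0.R1,T2.R0)
under SC → 0/0/0 0/0/2 0/1/0 0/1/2 0/2/0 0/2/2 2/1/0 2/1/2 2/2/0 2/2/2
SC∖claimed = {2/1/2}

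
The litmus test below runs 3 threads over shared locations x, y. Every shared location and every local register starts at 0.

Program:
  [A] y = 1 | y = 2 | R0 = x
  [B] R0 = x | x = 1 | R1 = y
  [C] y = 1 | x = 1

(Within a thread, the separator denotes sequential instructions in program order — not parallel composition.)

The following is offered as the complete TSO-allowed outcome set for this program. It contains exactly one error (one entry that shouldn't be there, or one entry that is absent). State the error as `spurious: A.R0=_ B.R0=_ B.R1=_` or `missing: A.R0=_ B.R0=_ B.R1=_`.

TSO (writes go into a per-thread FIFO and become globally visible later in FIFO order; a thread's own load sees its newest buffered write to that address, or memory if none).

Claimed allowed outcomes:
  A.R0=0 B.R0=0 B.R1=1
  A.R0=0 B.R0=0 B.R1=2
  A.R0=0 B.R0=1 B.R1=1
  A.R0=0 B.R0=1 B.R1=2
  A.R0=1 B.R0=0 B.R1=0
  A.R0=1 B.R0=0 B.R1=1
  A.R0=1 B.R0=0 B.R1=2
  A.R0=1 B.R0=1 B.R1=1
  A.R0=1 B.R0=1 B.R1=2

missing: A.R0=0 B.R0=0 B.R1=0

outcome vector order: (A.R0,B.R0,B.R1)
TSO: 10 outcomes — {000; 001; 002; 011; 012; 100; 101; 102; 111; 112}
TSO∖claimed = {000}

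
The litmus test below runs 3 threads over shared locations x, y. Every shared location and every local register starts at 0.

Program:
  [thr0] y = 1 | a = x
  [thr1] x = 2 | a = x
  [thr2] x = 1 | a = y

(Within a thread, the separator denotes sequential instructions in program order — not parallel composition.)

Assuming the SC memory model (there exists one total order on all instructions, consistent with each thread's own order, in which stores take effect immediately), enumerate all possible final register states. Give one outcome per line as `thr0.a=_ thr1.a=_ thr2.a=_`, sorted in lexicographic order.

thr0.a=0 thr1.a=1 thr2.a=1
thr0.a=0 thr1.a=2 thr2.a=1
thr0.a=1 thr1.a=1 thr2.a=0
thr0.a=1 thr1.a=1 thr2.a=1
thr0.a=1 thr1.a=2 thr2.a=0
thr0.a=1 thr1.a=2 thr2.a=1
thr0.a=2 thr1.a=1 thr2.a=1
thr0.a=2 thr1.a=2 thr2.a=0
thr0.a=2 thr1.a=2 thr2.a=1

outcome vector order: (thr0.a,thr1.a,thr2.a)
|SC outcomes| = 9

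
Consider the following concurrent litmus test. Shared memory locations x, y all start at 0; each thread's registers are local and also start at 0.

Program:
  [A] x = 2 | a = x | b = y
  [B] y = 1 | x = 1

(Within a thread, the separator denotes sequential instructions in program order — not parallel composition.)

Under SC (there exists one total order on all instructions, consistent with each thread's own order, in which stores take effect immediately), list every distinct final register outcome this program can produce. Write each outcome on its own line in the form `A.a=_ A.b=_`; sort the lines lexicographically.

outcome vector order: (A.a,A.b)
|SC outcomes| = 3

A.a=1 A.b=1
A.a=2 A.b=0
A.a=2 A.b=1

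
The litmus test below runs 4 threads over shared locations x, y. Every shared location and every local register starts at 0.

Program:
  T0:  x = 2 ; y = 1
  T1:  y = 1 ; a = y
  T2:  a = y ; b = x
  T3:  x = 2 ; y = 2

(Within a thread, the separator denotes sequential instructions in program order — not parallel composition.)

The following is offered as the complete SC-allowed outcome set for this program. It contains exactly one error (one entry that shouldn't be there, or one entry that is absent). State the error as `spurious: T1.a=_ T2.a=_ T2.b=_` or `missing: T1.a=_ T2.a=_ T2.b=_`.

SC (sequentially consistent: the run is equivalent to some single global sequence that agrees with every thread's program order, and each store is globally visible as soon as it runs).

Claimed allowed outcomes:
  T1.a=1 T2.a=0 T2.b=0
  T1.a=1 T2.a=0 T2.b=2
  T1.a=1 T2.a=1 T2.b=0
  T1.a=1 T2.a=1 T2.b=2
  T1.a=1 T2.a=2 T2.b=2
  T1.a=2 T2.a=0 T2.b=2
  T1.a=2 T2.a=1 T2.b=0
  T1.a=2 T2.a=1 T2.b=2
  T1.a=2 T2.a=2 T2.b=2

missing: T1.a=2 T2.a=0 T2.b=0

outcome vector order: (T1.a,T2.a,T2.b)
SC (10): <1 0 0>; <1 0 2>; <1 1 0>; <1 1 2>; <1 2 2>; <2 0 0>; <2 0 2>; <2 1 0>; <2 1 2>; <2 2 2>
SC∖claimed = {<2 0 0>}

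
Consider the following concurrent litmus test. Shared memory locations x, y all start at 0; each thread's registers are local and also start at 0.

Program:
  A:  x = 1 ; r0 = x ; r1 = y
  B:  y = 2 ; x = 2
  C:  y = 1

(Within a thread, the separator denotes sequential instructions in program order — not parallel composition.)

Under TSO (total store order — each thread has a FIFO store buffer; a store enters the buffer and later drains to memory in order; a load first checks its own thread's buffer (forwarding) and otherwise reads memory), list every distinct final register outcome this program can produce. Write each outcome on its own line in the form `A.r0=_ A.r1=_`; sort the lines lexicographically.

A.r0=1 A.r1=0
A.r0=1 A.r1=1
A.r0=1 A.r1=2
A.r0=2 A.r1=1
A.r0=2 A.r1=2

outcome vector order: (A.r0,A.r1)
|TSO outcomes| = 5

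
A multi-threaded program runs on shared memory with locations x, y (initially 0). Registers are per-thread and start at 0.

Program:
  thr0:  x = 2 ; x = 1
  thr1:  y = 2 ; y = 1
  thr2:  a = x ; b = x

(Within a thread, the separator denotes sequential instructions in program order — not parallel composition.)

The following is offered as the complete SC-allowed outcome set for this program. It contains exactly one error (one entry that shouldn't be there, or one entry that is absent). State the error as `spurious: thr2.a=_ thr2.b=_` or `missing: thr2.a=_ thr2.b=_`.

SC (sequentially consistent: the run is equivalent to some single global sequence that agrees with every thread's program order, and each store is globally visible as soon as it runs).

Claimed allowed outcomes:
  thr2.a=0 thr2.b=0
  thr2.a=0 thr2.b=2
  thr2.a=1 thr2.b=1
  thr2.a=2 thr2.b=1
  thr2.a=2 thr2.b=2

missing: thr2.a=0 thr2.b=1

outcome vector order: (thr2.a,thr2.b)
under SC → 00; 01; 02; 11; 21; 22
SC∖claimed = {01}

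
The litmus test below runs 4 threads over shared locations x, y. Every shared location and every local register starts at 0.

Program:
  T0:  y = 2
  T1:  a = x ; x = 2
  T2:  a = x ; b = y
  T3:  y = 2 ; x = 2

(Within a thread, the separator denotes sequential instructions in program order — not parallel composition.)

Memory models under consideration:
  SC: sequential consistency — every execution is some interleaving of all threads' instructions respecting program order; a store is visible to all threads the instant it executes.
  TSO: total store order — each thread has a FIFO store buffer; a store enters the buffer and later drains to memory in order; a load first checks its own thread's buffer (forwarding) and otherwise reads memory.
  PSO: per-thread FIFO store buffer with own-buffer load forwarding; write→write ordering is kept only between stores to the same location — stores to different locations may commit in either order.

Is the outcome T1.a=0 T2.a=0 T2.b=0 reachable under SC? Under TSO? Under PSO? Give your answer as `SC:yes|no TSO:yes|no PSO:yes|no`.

outcome vector order: (T1.a,T2.a,T2.b)
SC: 7 outcomes — {000 002 020 022 200 202 222}
TSO: 7 outcomes — {000 002 020 022 200 202 222}
PSO: 8 outcomes — {000 002 020 022 200 202 220 222}
target 000 ∈ {SC,TSO,PSO}

SC:yes TSO:yes PSO:yes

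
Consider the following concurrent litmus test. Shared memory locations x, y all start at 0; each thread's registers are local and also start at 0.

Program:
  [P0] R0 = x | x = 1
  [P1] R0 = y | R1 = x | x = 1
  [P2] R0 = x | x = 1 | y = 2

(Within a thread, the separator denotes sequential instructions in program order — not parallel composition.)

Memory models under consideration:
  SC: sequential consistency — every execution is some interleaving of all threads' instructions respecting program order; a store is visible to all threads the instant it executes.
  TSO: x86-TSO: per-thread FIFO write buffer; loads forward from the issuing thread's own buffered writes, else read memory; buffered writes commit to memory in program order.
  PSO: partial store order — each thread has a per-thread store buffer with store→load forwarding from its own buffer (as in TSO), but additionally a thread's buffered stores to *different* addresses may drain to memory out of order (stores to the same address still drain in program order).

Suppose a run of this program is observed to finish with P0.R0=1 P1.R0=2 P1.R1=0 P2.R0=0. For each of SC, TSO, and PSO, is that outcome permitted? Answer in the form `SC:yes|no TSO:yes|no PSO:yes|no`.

outcome vector order: (P0.R0,P1.R0,P1.R1,P2.R0)
SC: 10 outcomes — {0/0/0/0 0/0/0/1 0/0/1/0 0/0/1/1 0/2/1/0 0/2/1/1 1/0/0/0 1/0/0/1 1/0/1/0 1/2/1/0}
TSO: 10 outcomes — {0/0/0/0 0/0/0/1 0/0/1/0 0/0/1/1 0/2/1/0 0/2/1/1 1/0/0/0 1/0/0/1 1/0/1/0 1/2/1/0}
PSO: 12 outcomes — {0/0/0/0 0/0/0/1 0/0/1/0 0/0/1/1 0/2/0/0 0/2/1/0 0/2/1/1 1/0/0/0 1/0/0/1 1/0/1/0 1/2/0/0 1/2/1/0}
target 1/2/0/0 ∈ {PSO}

SC:no TSO:no PSO:yes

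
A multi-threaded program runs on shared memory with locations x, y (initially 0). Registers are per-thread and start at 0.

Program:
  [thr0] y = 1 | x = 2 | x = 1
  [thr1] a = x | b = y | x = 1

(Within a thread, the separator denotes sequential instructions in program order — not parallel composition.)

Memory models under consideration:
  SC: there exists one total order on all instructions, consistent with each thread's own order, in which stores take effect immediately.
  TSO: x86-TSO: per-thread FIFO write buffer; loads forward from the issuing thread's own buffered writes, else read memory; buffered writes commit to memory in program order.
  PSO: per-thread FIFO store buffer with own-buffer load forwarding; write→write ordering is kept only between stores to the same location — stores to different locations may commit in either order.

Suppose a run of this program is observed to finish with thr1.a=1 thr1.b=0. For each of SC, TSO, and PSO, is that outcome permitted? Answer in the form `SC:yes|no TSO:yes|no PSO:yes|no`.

outcome vector order: (thr1.a,thr1.b)
under SC → <0 0> <0 1> <1 1> <2 1>
under TSO → <0 0> <0 1> <1 1> <2 1>
under PSO → <0 0> <0 1> <1 0> <1 1> <2 0> <2 1>
target <1 0> ∈ {PSO}

SC:no TSO:no PSO:yes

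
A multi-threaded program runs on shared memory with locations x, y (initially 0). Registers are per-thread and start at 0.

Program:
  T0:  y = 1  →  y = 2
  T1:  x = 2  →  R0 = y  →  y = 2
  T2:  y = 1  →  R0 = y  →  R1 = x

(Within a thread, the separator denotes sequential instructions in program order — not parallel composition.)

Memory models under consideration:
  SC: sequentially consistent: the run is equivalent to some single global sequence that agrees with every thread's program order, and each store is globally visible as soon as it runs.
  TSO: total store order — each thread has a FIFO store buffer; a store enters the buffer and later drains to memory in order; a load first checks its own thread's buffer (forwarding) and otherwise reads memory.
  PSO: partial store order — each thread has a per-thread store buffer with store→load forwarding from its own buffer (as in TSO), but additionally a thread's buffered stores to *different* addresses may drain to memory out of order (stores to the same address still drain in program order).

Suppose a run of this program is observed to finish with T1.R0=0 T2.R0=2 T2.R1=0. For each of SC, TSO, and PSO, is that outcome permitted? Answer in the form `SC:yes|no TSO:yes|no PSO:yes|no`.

outcome vector order: (T1.R0,T2.R0,T2.R1)
under SC → <0 1 2>; <0 2 2>; <1 1 0>; <1 1 2>; <1 2 2>; <2 1 0>; <2 1 2>; <2 2 0>; <2 2 2>
under TSO → <0 1 0>; <0 1 2>; <0 2 0>; <0 2 2>; <1 1 0>; <1 1 2>; <1 2 0>; <1 2 2>; <2 1 0>; <2 1 2>; <2 2 0>; <2 2 2>
under PSO → <0 1 0>; <0 1 2>; <0 2 0>; <0 2 2>; <1 1 0>; <1 1 2>; <1 2 0>; <1 2 2>; <2 1 0>; <2 1 2>; <2 2 0>; <2 2 2>
target <0 2 0> ∈ {TSO,PSO}

SC:no TSO:yes PSO:yes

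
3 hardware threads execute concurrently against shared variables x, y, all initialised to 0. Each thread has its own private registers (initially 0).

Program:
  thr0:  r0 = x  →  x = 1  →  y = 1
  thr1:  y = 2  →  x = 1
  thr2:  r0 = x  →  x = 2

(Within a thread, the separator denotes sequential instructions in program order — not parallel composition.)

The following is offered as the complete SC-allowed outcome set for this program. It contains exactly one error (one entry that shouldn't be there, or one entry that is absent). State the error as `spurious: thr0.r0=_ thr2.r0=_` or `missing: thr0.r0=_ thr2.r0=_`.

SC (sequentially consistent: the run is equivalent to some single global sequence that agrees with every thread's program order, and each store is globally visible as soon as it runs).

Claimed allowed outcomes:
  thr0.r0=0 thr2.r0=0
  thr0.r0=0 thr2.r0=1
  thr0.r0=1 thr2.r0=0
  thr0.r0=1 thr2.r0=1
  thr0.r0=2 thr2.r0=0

outcome vector order: (thr0.r0,thr2.r0)
under SC → 0/0 0/1 1/0 1/1 2/0 2/1
SC∖claimed = {2/1}

missing: thr0.r0=2 thr2.r0=1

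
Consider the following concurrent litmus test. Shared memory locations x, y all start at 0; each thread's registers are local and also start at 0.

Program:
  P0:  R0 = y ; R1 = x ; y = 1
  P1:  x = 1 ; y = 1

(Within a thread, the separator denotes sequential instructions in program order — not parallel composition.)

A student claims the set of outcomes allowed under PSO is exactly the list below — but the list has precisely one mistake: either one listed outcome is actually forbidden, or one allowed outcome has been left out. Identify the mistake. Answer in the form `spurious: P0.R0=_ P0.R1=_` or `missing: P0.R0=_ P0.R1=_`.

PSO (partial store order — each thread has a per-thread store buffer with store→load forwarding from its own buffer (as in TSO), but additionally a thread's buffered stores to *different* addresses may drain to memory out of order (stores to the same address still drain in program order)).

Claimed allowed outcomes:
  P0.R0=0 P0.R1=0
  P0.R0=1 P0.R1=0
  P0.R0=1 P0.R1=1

missing: P0.R0=0 P0.R1=1

outcome vector order: (P0.R0,P0.R1)
under PSO → 0/0 0/1 1/0 1/1
PSO∖claimed = {0/1}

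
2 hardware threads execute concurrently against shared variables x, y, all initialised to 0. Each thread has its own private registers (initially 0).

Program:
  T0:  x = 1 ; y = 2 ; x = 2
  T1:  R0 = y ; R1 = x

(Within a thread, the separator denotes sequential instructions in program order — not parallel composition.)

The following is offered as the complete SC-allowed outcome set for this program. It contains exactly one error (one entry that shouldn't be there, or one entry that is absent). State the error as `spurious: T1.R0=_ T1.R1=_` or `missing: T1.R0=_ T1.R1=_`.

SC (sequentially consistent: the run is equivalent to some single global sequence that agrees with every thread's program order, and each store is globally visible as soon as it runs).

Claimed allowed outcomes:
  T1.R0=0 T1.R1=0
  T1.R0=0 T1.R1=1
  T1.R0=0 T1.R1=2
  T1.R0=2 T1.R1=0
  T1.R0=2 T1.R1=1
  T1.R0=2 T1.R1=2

spurious: T1.R0=2 T1.R1=0

outcome vector order: (T1.R0,T1.R1)
SC: 5 outcomes — {<0 0>; <0 1>; <0 2>; <2 1>; <2 2>}
claimed∖SC = {<2 0>}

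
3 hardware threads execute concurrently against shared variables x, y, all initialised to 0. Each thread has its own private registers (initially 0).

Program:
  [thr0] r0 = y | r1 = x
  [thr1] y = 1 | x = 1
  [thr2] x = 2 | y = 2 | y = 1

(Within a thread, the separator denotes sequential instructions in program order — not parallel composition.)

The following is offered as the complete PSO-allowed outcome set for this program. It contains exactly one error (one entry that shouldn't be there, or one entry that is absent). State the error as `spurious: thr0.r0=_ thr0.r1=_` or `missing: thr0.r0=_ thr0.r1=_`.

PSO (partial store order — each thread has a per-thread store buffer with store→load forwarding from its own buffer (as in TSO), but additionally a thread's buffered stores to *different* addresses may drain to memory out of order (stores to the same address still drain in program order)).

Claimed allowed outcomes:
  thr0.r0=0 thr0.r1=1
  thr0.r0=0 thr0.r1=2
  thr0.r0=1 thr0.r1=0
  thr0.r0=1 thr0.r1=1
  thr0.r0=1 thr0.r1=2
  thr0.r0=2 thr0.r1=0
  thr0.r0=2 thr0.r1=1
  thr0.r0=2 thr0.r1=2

outcome vector order: (thr0.r0,thr0.r1)
PSO (9): 00, 01, 02, 10, 11, 12, 20, 21, 22
PSO∖claimed = {00}

missing: thr0.r0=0 thr0.r1=0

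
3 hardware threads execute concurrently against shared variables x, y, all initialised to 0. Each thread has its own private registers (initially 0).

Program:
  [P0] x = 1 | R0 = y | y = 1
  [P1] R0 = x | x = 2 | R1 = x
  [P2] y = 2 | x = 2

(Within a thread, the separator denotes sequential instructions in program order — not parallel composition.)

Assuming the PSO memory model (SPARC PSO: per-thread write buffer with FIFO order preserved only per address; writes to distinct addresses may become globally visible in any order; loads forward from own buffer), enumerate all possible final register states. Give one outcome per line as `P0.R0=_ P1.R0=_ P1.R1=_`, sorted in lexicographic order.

outcome vector order: (P0.R0,P1.R0,P1.R1)
|PSO outcomes| = 10

P0.R0=0 P1.R0=0 P1.R1=1
P0.R0=0 P1.R0=0 P1.R1=2
P0.R0=0 P1.R0=1 P1.R1=2
P0.R0=0 P1.R0=2 P1.R1=1
P0.R0=0 P1.R0=2 P1.R1=2
P0.R0=2 P1.R0=0 P1.R1=1
P0.R0=2 P1.R0=0 P1.R1=2
P0.R0=2 P1.R0=1 P1.R1=2
P0.R0=2 P1.R0=2 P1.R1=1
P0.R0=2 P1.R0=2 P1.R1=2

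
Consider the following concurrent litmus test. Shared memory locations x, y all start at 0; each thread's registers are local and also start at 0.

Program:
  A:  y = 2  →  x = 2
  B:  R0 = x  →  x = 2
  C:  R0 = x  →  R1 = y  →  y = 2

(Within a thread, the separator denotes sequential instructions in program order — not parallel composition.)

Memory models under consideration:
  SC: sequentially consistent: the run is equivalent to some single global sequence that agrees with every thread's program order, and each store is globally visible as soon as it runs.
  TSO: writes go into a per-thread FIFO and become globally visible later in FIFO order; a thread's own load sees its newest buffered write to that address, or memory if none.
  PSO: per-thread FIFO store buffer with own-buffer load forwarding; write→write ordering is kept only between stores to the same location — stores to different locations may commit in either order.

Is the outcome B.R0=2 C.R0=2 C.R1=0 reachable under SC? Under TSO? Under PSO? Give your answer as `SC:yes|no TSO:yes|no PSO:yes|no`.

outcome vector order: (B.R0,C.R0,C.R1)
SC (7): 0/0/0; 0/0/2; 0/2/0; 0/2/2; 2/0/0; 2/0/2; 2/2/2
TSO (7): 0/0/0; 0/0/2; 0/2/0; 0/2/2; 2/0/0; 2/0/2; 2/2/2
PSO (8): 0/0/0; 0/0/2; 0/2/0; 0/2/2; 2/0/0; 2/0/2; 2/2/0; 2/2/2
target 2/2/0 ∈ {PSO}

SC:no TSO:no PSO:yes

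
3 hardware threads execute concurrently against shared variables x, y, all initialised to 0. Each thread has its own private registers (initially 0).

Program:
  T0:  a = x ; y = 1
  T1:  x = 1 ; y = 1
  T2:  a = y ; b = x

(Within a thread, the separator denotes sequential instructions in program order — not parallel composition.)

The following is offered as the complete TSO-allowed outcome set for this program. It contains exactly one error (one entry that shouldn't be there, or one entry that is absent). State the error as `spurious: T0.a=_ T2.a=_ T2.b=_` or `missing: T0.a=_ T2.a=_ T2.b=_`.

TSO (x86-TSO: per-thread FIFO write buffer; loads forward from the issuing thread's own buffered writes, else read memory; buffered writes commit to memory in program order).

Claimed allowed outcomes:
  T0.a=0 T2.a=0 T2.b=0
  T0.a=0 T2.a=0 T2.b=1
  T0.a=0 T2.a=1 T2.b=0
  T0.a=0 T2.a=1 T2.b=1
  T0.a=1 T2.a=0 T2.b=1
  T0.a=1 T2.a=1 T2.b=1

missing: T0.a=1 T2.a=0 T2.b=0

outcome vector order: (T0.a,T2.a,T2.b)
[TSO] allowed = {<0 0 0>; <0 0 1>; <0 1 0>; <0 1 1>; <1 0 0>; <1 0 1>; <1 1 1>}
TSO∖claimed = {<1 0 0>}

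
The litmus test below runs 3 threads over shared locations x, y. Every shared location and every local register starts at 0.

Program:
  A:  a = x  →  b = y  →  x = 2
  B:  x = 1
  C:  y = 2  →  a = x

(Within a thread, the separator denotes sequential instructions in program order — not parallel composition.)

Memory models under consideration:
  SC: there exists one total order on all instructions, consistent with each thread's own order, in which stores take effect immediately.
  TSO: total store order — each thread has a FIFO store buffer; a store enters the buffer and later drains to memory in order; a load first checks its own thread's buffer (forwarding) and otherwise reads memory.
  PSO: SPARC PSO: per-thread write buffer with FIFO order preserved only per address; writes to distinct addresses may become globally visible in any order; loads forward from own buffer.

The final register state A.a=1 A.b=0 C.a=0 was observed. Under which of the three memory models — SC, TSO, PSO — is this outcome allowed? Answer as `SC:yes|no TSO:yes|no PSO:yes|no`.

SC:no TSO:yes PSO:yes

outcome vector order: (A.a,A.b,C.a)
under SC → (0,0,0); (0,0,1); (0,0,2); (0,2,0); (0,2,1); (0,2,2); (1,0,1); (1,0,2); (1,2,0); (1,2,1); (1,2,2)
under TSO → (0,0,0); (0,0,1); (0,0,2); (0,2,0); (0,2,1); (0,2,2); (1,0,0); (1,0,1); (1,0,2); (1,2,0); (1,2,1); (1,2,2)
under PSO → (0,0,0); (0,0,1); (0,0,2); (0,2,0); (0,2,1); (0,2,2); (1,0,0); (1,0,1); (1,0,2); (1,2,0); (1,2,1); (1,2,2)
target (1,0,0) ∈ {TSO,PSO}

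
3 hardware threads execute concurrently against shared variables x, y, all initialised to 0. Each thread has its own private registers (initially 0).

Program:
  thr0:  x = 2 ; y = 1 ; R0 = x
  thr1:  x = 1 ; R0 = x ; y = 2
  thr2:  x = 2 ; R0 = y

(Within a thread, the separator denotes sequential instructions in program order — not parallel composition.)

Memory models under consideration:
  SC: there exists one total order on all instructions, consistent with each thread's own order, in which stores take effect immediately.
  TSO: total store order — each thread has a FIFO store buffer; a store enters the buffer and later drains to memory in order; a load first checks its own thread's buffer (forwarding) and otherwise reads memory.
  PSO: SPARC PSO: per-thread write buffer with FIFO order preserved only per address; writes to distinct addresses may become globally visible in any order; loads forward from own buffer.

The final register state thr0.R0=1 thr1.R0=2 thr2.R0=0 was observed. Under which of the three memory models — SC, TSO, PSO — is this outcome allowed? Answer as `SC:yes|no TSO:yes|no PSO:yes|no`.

SC:no TSO:yes PSO:yes

outcome vector order: (thr0.R0,thr1.R0,thr2.R0)
SC: 11 outcomes — {110, 111, 112, 121, 122, 210, 211, 212, 220, 221, 222}
TSO: 12 outcomes — {110, 111, 112, 120, 121, 122, 210, 211, 212, 220, 221, 222}
PSO: 12 outcomes — {110, 111, 112, 120, 121, 122, 210, 211, 212, 220, 221, 222}
target 120 ∈ {TSO,PSO}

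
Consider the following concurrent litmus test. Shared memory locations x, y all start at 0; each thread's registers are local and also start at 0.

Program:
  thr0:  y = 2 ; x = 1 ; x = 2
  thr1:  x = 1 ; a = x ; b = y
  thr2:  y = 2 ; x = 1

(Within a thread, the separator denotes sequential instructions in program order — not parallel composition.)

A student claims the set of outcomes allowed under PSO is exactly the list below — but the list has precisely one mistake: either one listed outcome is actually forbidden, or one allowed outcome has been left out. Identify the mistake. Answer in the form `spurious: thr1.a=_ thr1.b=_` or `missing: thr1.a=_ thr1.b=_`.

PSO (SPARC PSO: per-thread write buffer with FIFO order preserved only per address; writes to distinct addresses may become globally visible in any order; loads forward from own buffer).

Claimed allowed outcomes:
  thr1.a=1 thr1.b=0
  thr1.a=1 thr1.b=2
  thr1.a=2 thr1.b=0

missing: thr1.a=2 thr1.b=2

outcome vector order: (thr1.a,thr1.b)
under PSO → <1 0> <1 2> <2 0> <2 2>
PSO∖claimed = {<2 2>}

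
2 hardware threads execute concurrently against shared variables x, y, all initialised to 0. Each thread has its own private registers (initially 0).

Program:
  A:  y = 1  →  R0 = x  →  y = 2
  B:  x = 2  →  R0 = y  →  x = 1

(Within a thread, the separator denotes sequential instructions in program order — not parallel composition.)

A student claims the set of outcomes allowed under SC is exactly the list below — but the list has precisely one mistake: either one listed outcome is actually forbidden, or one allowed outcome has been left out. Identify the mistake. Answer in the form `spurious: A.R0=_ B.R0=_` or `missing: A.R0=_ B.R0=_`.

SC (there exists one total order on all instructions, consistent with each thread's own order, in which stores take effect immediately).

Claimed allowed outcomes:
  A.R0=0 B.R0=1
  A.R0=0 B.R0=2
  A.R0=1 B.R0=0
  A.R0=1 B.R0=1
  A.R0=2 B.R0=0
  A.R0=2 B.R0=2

outcome vector order: (A.R0,B.R0)
SC: 7 outcomes — {<0 1> <0 2> <1 0> <1 1> <2 0> <2 1> <2 2>}
SC∖claimed = {<2 1>}

missing: A.R0=2 B.R0=1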